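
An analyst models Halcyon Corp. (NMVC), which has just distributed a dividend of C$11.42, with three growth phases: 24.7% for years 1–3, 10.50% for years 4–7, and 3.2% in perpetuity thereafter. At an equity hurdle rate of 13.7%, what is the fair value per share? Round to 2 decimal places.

C$229.56

Three-stage DDM. Project D₁…D_7; terminal Gordon value at t=7 with g = 0.032; discount at r = 0.137.
D_1 = 14.2407
D_2 = 17.7582
D_3 = 22.1445
D_4 = 24.4696
D_5 = 27.0390
D_6 = 29.8781
D_7 = 33.0152
TV_7 = 34.0717/(0.137−0.032) = 324.4927
P₀ = Σ Dₜ/(1+r)ᵗ + TV_7/(1+r)^7 = 229.5602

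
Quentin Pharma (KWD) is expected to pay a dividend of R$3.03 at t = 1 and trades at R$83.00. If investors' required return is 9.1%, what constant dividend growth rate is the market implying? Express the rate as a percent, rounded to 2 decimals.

5.45%

From P₀ = D₁/(r − g), the implied growth is g = r − D₁/P₀.
g = 0.091 − 3.03/83.00 = 0.091 − 0.03651 = 0.05449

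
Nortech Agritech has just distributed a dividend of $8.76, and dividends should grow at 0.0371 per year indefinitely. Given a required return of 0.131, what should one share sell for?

$96.75

Gordon growth model: P₀ = D₁/(r − g). D₁ = 8.76 × (1 + 0.0371) = 9.0850.
P₀ = 9.0850 / (0.131 − 0.0371) = 9.0850 / 0.0939 = 96.7518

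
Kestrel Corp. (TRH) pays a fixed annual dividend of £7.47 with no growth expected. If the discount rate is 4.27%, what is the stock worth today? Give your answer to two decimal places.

£174.94

Zero-growth DDM (perpetuity): P₀ = D/r = 7.47 / 0.0427 = 174.9415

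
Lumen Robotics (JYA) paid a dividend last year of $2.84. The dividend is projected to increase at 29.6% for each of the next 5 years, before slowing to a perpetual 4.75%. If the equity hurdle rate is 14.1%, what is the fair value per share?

$81.30

Two-stage DDM. Project D₁…D_5 at 0.296, terminal growth 0.0475, discount at r = 0.141.
D_1 = 3.6806
D_2 = 4.7701
D_3 = 6.1821
D_4 = 8.0120
D_5 = 10.3835
Terminal value at t=5: TV = D_6/(r−g) = 10.8767/(0.141−0.0475) = 116.3284
P₀ = 3.6806/(1+0.141)^1 + 4.7701/(1+0.141)^2 + 6.1821/(1+0.141)^3 + 8.0120/(1+0.141)^4 + 10.3835/(1+0.141)^5 + 116.3284/(1+0.141)^5 = 81.3010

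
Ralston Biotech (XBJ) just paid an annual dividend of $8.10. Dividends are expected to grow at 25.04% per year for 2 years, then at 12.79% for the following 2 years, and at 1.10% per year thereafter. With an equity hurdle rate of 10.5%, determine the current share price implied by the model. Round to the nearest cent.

Three-stage DDM. Project D₁…D_4; terminal Gordon value at t=4 with g = 0.011; discount at r = 0.105.
D_1 = 10.1282
D_2 = 12.6644
D_3 = 14.2841
D_4 = 16.1111
TV_4 = 16.2883/(0.105−0.011) = 173.2796
P₀ = Σ Dₜ/(1+r)ᵗ + TV_4/(1+r)^4 = 157.1555

$157.16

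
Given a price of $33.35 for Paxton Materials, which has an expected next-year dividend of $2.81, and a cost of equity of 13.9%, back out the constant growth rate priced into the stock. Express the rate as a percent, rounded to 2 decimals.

5.47%

From P₀ = D₁/(r − g), the implied growth is g = r − D₁/P₀.
g = 0.139 − 2.81/33.35 = 0.139 − 0.08426 = 0.05474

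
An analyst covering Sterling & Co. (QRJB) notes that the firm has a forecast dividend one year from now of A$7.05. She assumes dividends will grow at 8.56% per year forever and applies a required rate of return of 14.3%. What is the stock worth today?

A$122.82

Gordon growth model: P₀ = D₁/(r − g), with D₁ = 7.05 given directly.
P₀ = 7.0500 / (0.143 − 0.0856) = 7.0500 / 0.0574 = 122.8223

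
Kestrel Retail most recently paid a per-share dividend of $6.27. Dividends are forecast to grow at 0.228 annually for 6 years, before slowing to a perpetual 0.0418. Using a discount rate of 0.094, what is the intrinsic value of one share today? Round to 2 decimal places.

$307.78

Two-stage DDM. Project D₁…D_6 at 0.228, terminal growth 0.0418, discount at r = 0.094.
D_1 = 7.6996
D_2 = 9.4551
D_3 = 11.6108
D_4 = 14.2581
D_5 = 17.5089
D_6 = 21.5010
Terminal value at t=6: TV = D_7/(r−g) = 22.3997/(0.094−0.0418) = 429.1129
P₀ = 7.6996/(1+0.094)^1 + 9.4551/(1+0.094)^2 + 11.6108/(1+0.094)^3 + 14.2581/(1+0.094)^4 + 17.5089/(1+0.094)^5 + 21.5010/(1+0.094)^6 + 429.1129/(1+0.094)^6 = 307.7782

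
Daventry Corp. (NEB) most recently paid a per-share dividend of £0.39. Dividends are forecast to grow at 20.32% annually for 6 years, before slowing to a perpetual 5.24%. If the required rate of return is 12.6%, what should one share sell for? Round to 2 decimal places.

£11.27

Two-stage DDM. Project D₁…D_6 at 0.2032, terminal growth 0.0524, discount at r = 0.126.
D_1 = 0.4692
D_2 = 0.5646
D_3 = 0.6793
D_4 = 0.8174
D_5 = 0.9835
D_6 = 1.1833
Terminal value at t=6: TV = D_7/(r−g) = 1.2453/(0.126−0.0524) = 16.9198
P₀ = 0.4692/(1+0.126)^1 + 0.5646/(1+0.126)^2 + 0.6793/(1+0.126)^3 + 0.8174/(1+0.126)^4 + 0.9835/(1+0.126)^5 + 1.1833/(1+0.126)^6 + 16.9198/(1+0.126)^6 = 11.2719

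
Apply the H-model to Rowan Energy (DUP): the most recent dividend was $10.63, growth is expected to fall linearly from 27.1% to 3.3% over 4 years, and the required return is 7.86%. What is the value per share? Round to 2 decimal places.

H-model: P₀ = D₀[(1+g_L) + H(g_S−g_L)]/(r−g_L), with H = 4/2 = 2.
P₀ = 10.63 × [(1+0.033) + 2×(0.271−0.033)] / (0.0786−0.033)
   = 10.63 × 1.5090 / 0.0456 = 351.7691

$351.77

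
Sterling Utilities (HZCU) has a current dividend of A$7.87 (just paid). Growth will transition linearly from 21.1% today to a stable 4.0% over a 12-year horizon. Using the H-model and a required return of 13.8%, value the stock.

H-model: P₀ = D₀[(1+g_L) + H(g_S−g_L)]/(r−g_L), with H = 12/2 = 6.
P₀ = 7.87 × [(1+0.04) + 6×(0.211−0.04)] / (0.138−0.04)
   = 7.87 × 2.0660 / 0.098 = 165.9124

A$165.91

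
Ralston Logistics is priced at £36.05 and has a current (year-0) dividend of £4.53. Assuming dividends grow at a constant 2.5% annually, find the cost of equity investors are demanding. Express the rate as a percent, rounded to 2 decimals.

15.38%

Rearranging the constant-growth DDM: r = D₁/P₀ + g.
D₁ = 4.53 × (1 + 0.025) = 4.6433.
r = 4.6433 / 36.05 + 0.025 = 0.12880 + 0.025 = 0.15380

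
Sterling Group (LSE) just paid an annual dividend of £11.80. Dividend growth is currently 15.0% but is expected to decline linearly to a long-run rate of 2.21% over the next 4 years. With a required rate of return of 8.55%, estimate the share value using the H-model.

£237.84

H-model: P₀ = D₀[(1+g_L) + H(g_S−g_L)]/(r−g_L), with H = 4/2 = 2.
P₀ = 11.80 × [(1+0.0221) + 2×(0.15−0.0221)] / (0.0855−0.0221)
   = 11.80 × 1.2779 / 0.0634 = 237.8426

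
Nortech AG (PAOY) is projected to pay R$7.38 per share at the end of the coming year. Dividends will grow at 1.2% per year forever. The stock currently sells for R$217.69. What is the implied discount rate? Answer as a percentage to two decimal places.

Rearranging the constant-growth DDM: r = D₁/P₀ + g.
r = 7.3800 / 217.69 + 0.012 = 0.03390 + 0.012 = 0.04590

4.59%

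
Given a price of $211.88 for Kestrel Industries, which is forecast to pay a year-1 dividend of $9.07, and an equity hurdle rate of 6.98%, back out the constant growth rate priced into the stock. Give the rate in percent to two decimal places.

2.70%

From P₀ = D₁/(r − g), the implied growth is g = r − D₁/P₀.
g = 0.0698 − 9.07/211.88 = 0.0698 − 0.04281 = 0.02699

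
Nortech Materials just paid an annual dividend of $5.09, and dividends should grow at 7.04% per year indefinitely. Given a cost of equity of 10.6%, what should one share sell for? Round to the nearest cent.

$153.04

Gordon growth model: P₀ = D₁/(r − g). D₁ = 5.09 × (1 + 0.0704) = 5.4483.
P₀ = 5.4483 / (0.106 − 0.0704) = 5.4483 / 0.0356 = 153.0431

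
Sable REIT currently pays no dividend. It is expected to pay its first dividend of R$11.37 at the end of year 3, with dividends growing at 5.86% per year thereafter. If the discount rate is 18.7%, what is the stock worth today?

Deferred-dividend DDM. At t=2 the remaining stream is a growing perpetuity with first payment D_3 = 11.37.
V_2 = D_3/(r−g) = 11.37/(0.187−0.0586) = 88.5514
P₀ = V_2/(1+r)^2 = 88.5514/(1+0.187)^2 = 62.8484

R$62.85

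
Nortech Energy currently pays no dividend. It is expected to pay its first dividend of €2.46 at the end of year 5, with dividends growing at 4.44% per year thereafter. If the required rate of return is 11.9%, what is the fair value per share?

€21.03

Deferred-dividend DDM. At t=4 the remaining stream is a growing perpetuity with first payment D_5 = 2.46.
V_4 = D_5/(r−g) = 2.46/(0.119−0.0444) = 32.9759
P₀ = V_4/(1+r)^4 = 32.9759/(1+0.119)^4 = 21.0318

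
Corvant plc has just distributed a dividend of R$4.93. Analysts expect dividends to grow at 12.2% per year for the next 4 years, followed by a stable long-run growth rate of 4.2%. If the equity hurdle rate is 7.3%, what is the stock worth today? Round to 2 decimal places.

Two-stage DDM. Project D₁…D_4 at 0.122, terminal growth 0.042, discount at r = 0.073.
D_1 = 5.5315
D_2 = 6.2063
D_3 = 6.9635
D_4 = 7.8130
Terminal value at t=4: TV = D_5/(r−g) = 8.1412/(0.073−0.042) = 262.6179
P₀ = 5.5315/(1+0.073)^1 + 6.2063/(1+0.073)^2 + 6.9635/(1+0.073)^3 + 7.8130/(1+0.073)^4 + 262.6179/(1+0.073)^4 = 220.1952

R$220.20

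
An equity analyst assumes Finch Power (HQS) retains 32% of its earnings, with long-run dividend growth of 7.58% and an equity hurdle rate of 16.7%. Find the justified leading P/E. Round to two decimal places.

7.46

Payout ratio b = 1 − 0.32 = 0.68.
Justified leading P/E = b/(r−g) = 0.68/(0.167−0.0758) = 7.4561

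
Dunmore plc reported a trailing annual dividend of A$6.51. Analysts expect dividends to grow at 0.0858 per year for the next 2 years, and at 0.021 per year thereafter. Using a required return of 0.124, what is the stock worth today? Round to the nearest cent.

Two-stage DDM. Project D₁…D_2 at 0.0858, terminal growth 0.021, discount at r = 0.124.
D_1 = 7.0686
D_2 = 7.6750
Terminal value at t=2: TV = D_3/(r−g) = 7.8362/(0.124−0.021) = 76.0798
P₀ = 7.0686/(1+0.124)^1 + 7.6750/(1+0.124)^2 + 76.0798/(1+0.124)^2 = 72.5832

A$72.58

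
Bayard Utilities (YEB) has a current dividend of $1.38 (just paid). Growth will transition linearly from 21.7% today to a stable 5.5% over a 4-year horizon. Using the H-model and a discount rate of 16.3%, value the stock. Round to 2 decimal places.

$17.62

H-model: P₀ = D₀[(1+g_L) + H(g_S−g_L)]/(r−g_L), with H = 4/2 = 2.
P₀ = 1.38 × [(1+0.055) + 2×(0.217−0.055)] / (0.163−0.055)
   = 1.38 × 1.3790 / 0.108 = 17.6206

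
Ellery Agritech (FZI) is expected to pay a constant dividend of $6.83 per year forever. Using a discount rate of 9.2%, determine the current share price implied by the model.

Zero-growth DDM (perpetuity): P₀ = D/r = 6.83 / 0.092 = 74.2391

$74.24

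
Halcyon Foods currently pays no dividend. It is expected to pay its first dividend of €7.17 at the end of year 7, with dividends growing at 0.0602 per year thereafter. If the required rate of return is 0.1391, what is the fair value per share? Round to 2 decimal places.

€41.60

Deferred-dividend DDM. At t=6 the remaining stream is a growing perpetuity with first payment D_7 = 7.17.
V_6 = D_7/(r−g) = 7.17/(0.1391−0.0602) = 90.8745
P₀ = V_6/(1+r)^6 = 90.8745/(1+0.1391)^6 = 41.5979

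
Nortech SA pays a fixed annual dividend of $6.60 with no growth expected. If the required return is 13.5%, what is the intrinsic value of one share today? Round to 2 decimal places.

Zero-growth DDM (perpetuity): P₀ = D/r = 6.60 / 0.135 = 48.8889

$48.89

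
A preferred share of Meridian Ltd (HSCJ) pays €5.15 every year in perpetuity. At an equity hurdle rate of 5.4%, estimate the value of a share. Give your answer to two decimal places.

€95.37

Zero-growth DDM (perpetuity): P₀ = D/r = 5.15 / 0.054 = 95.3704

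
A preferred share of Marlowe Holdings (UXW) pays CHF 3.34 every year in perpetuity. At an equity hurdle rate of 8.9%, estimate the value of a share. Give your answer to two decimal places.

Zero-growth DDM (perpetuity): P₀ = D/r = 3.34 / 0.089 = 37.5281

CHF 37.53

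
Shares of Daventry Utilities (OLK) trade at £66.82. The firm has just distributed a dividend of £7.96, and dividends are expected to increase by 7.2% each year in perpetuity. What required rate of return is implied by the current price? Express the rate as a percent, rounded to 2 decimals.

19.97%

Rearranging the constant-growth DDM: r = D₁/P₀ + g.
D₁ = 7.96 × (1 + 0.072) = 8.5331.
r = 8.5331 / 66.82 + 0.072 = 0.12770 + 0.072 = 0.19970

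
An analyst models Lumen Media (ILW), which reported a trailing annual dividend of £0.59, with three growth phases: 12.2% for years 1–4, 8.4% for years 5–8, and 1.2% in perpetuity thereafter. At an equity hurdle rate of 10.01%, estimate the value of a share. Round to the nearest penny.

£11.85

Three-stage DDM. Project D₁…D_8; terminal Gordon value at t=8 with g = 0.012; discount at r = 0.1001.
D_1 = 0.6620
D_2 = 0.7427
D_3 = 0.8334
D_4 = 0.9350
D_5 = 1.0136
D_6 = 1.0987
D_7 = 1.1910
D_8 = 1.2910
TV_8 = 1.3065/(0.1001−0.012) = 14.8301
P₀ = Σ Dₜ/(1+r)ᵗ + TV_8/(1+r)^8 = 11.8547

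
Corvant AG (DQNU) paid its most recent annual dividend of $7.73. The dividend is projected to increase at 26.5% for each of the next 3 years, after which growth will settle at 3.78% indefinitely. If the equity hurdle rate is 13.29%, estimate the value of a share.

Two-stage DDM. Project D₁…D_3 at 0.265, terminal growth 0.0378, discount at r = 0.1329.
D_1 = 9.7785
D_2 = 12.3697
D_3 = 15.6477
Terminal value at t=3: TV = D_4/(r−g) = 16.2392/(0.1329−0.0378) = 170.7592
P₀ = 9.7785/(1+0.1329)^1 + 12.3697/(1+0.1329)^2 + 15.6477/(1+0.1329)^3 + 170.7592/(1+0.1329)^3 = 146.4689

$146.47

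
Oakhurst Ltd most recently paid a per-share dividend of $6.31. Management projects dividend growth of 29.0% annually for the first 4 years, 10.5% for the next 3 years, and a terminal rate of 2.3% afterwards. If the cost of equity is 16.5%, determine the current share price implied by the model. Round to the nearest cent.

Three-stage DDM. Project D₁…D_7; terminal Gordon value at t=7 with g = 0.023; discount at r = 0.165.
D_1 = 8.1399
D_2 = 10.5005
D_3 = 13.5456
D_4 = 17.4738
D_5 = 19.3086
D_6 = 21.3360
D_7 = 23.5763
TV_7 = 24.1185/(0.165−0.023) = 169.8487
P₀ = Σ Dₜ/(1+r)ᵗ + TV_7/(1+r)^7 = 116.7178

$116.72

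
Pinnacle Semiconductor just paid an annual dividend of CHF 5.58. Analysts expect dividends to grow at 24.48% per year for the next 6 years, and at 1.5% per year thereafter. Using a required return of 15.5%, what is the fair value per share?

CHF 107.27

Two-stage DDM. Project D₁…D_6 at 0.2448, terminal growth 0.015, discount at r = 0.155.
D_1 = 6.9460
D_2 = 8.6464
D_3 = 10.7630
D_4 = 13.3978
D_5 = 16.6775
D_6 = 20.7602
Terminal value at t=6: TV = D_7/(r−g) = 21.0716/(0.155−0.015) = 150.5115
P₀ = 6.9460/(1+0.155)^1 + 8.6464/(1+0.155)^2 + 10.7630/(1+0.155)^3 + 13.3978/(1+0.155)^4 + 16.6775/(1+0.155)^5 + 20.7602/(1+0.155)^6 + 150.5115/(1+0.155)^6 = 107.2657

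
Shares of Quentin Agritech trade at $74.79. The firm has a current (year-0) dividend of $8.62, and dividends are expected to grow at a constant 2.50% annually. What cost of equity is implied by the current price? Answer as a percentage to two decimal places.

Rearranging the constant-growth DDM: r = D₁/P₀ + g.
D₁ = 8.62 × (1 + 0.025) = 8.8355.
r = 8.8355 / 74.79 + 0.025 = 0.11814 + 0.025 = 0.14314

14.31%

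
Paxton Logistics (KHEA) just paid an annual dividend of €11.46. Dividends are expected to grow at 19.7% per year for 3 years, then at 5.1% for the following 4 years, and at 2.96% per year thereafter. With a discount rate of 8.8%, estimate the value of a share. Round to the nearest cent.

Three-stage DDM. Project D₁…D_7; terminal Gordon value at t=7 with g = 0.0296; discount at r = 0.088.
D_1 = 13.7176
D_2 = 16.4200
D_3 = 19.6547
D_4 = 20.6571
D_5 = 21.7106
D_6 = 22.8179
D_7 = 23.9816
TV_7 = 24.6914/(0.088−0.0296) = 422.7987
P₀ = Σ Dₜ/(1+r)ᵗ + TV_7/(1+r)^7 = 332.0455

€332.05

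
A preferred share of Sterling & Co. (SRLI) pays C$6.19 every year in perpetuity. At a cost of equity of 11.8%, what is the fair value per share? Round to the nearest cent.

Zero-growth DDM (perpetuity): P₀ = D/r = 6.19 / 0.118 = 52.4576

C$52.46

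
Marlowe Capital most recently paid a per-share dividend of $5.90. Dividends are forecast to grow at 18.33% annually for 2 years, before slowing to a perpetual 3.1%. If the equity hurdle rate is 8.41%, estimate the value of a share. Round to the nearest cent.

Two-stage DDM. Project D₁…D_2 at 0.1833, terminal growth 0.031, discount at r = 0.0841.
D_1 = 6.9815
D_2 = 8.2612
Terminal value at t=2: TV = D_3/(r−g) = 8.5173/(0.0841−0.031) = 160.4006
P₀ = 6.9815/(1+0.0841)^1 + 8.2612/(1+0.0841)^2 + 160.4006/(1+0.0841)^2 = 149.9485

$149.95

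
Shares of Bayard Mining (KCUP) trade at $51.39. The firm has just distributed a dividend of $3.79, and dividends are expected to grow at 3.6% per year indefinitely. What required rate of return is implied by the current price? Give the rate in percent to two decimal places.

11.24%

Rearranging the constant-growth DDM: r = D₁/P₀ + g.
D₁ = 3.79 × (1 + 0.036) = 3.9264.
r = 3.9264 / 51.39 + 0.036 = 0.07640 + 0.036 = 0.11240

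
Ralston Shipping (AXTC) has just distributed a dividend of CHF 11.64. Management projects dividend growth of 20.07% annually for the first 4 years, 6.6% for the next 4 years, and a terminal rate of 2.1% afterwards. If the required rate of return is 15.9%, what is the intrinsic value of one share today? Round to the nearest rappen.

Three-stage DDM. Project D₁…D_8; terminal Gordon value at t=8 with g = 0.021; discount at r = 0.159.
D_1 = 13.9761
D_2 = 16.7812
D_3 = 20.1491
D_4 = 24.1931
D_5 = 25.7898
D_6 = 27.4919
D_7 = 29.3064
D_8 = 31.2406
TV_8 = 31.8967/(0.159−0.021) = 231.1354
P₀ = Σ Dₜ/(1+r)ᵗ + TV_8/(1+r)^8 = 165.5935

CHF 165.59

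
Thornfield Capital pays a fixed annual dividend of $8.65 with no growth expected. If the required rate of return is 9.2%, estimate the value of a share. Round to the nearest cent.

Zero-growth DDM (perpetuity): P₀ = D/r = 8.65 / 0.092 = 94.0217

$94.02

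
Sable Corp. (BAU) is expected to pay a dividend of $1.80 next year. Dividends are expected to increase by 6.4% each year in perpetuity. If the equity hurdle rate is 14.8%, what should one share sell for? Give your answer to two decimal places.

Gordon growth model: P₀ = D₁/(r − g), with D₁ = 1.80 given directly.
P₀ = 1.8000 / (0.148 − 0.064) = 1.8000 / 0.084 = 21.4286

$21.43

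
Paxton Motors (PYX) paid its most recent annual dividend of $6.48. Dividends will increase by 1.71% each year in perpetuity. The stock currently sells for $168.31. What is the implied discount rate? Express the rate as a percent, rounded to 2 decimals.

Rearranging the constant-growth DDM: r = D₁/P₀ + g.
D₁ = 6.48 × (1 + 0.0171) = 6.5908.
r = 6.5908 / 168.31 + 0.0171 = 0.03916 + 0.0171 = 0.05626

5.63%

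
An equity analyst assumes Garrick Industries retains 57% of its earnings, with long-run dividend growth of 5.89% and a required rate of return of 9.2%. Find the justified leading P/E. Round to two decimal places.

12.99

Payout ratio b = 1 − 0.57 = 0.43.
Justified leading P/E = b/(r−g) = 0.43/(0.092−0.0589) = 12.9909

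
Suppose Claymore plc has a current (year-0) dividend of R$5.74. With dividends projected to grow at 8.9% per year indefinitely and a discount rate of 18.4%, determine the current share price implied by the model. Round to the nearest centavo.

Gordon growth model: P₀ = D₁/(r − g). D₁ = 5.74 × (1 + 0.089) = 6.2509.
P₀ = 6.2509 / (0.184 − 0.089) = 6.2509 / 0.095 = 65.7985

R$65.80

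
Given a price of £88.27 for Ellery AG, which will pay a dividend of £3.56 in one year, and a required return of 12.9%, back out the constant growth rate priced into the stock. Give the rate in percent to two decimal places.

8.87%

From P₀ = D₁/(r − g), the implied growth is g = r − D₁/P₀.
g = 0.129 − 3.56/88.27 = 0.129 − 0.04033 = 0.08867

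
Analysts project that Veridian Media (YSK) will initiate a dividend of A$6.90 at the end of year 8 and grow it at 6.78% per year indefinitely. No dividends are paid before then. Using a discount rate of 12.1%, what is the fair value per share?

Deferred-dividend DDM. At t=7 the remaining stream is a growing perpetuity with first payment D_8 = 6.90.
V_7 = D_8/(r−g) = 6.90/(0.121−0.0678) = 129.6992
P₀ = V_7/(1+r)^7 = 129.6992/(1+0.121)^7 = 58.3040

A$58.30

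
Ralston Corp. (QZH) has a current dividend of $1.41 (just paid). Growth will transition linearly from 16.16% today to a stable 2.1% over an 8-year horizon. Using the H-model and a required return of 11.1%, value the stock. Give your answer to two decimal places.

$24.81

H-model: P₀ = D₀[(1+g_L) + H(g_S−g_L)]/(r−g_L), with H = 8/2 = 4.
P₀ = 1.41 × [(1+0.021) + 4×(0.1616−0.021)] / (0.111−0.021)
   = 1.41 × 1.5834 / 0.09 = 24.8066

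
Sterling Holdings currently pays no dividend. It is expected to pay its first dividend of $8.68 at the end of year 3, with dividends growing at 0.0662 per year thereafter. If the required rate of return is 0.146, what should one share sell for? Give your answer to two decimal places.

Deferred-dividend DDM. At t=2 the remaining stream is a growing perpetuity with first payment D_3 = 8.68.
V_2 = D_3/(r−g) = 8.68/(0.146−0.0662) = 108.7719
P₀ = V_2/(1+r)^2 = 108.7719/(1+0.146)^2 = 82.8224

$82.82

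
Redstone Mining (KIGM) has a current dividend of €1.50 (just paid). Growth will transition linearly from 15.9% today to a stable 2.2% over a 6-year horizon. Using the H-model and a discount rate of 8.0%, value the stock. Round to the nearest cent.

H-model: P₀ = D₀[(1+g_L) + H(g_S−g_L)]/(r−g_L), with H = 6/2 = 3.
P₀ = 1.50 × [(1+0.022) + 3×(0.159−0.022)] / (0.08−0.022)
   = 1.50 × 1.4330 / 0.058 = 37.0603

€37.06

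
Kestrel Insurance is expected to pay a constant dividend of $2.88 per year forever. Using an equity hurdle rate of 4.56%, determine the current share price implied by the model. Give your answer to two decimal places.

Zero-growth DDM (perpetuity): P₀ = D/r = 2.88 / 0.0456 = 63.1579

$63.16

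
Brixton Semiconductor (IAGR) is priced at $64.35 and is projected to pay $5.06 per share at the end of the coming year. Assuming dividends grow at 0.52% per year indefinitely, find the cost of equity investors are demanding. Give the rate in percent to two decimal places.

Rearranging the constant-growth DDM: r = D₁/P₀ + g.
r = 5.0600 / 64.35 + 0.0052 = 0.07863 + 0.0052 = 0.08383

8.38%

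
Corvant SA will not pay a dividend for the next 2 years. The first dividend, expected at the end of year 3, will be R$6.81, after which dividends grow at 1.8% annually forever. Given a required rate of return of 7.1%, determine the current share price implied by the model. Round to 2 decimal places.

R$112.02

Deferred-dividend DDM. At t=2 the remaining stream is a growing perpetuity with first payment D_3 = 6.81.
V_2 = D_3/(r−g) = 6.81/(0.071−0.018) = 128.4906
P₀ = V_2/(1+r)^2 = 128.4906/(1+0.071)^2 = 112.0192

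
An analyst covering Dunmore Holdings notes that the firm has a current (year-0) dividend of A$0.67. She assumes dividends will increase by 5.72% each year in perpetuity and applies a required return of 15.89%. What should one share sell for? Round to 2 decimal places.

Gordon growth model: P₀ = D₁/(r − g). D₁ = 0.67 × (1 + 0.0572) = 0.7083.
P₀ = 0.7083 / (0.1589 − 0.0572) = 0.7083 / 0.1017 = 6.9648

A$6.96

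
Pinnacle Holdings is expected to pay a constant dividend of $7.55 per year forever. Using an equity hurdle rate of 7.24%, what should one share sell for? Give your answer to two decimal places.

Zero-growth DDM (perpetuity): P₀ = D/r = 7.55 / 0.0724 = 104.2818

$104.28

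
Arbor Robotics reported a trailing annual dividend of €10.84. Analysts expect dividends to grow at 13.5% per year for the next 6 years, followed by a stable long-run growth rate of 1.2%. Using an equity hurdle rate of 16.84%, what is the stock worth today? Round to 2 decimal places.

Two-stage DDM. Project D₁…D_6 at 0.135, terminal growth 0.012, discount at r = 0.1684.
D_1 = 12.3034
D_2 = 13.9644
D_3 = 15.8495
D_4 = 17.9892
D_5 = 20.4178
D_6 = 23.1742
Terminal value at t=6: TV = D_7/(r−g) = 23.4523/(0.1684−0.012) = 149.9506
P₀ = 12.3034/(1+0.1684)^1 + 13.9644/(1+0.1684)^2 + 15.8495/(1+0.1684)^3 + 17.9892/(1+0.1684)^4 + 20.4178/(1+0.1684)^5 + 23.1742/(1+0.1684)^6 + 149.9506/(1+0.1684)^6 = 117.7725

€117.77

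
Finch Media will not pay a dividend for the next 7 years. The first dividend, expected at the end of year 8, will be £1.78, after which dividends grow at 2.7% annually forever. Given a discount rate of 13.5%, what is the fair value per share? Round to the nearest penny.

£6.79

Deferred-dividend DDM. At t=7 the remaining stream is a growing perpetuity with first payment D_8 = 1.78.
V_7 = D_8/(r−g) = 1.78/(0.135−0.027) = 16.4815
P₀ = V_7/(1+r)^7 = 16.4815/(1+0.135)^7 = 6.7924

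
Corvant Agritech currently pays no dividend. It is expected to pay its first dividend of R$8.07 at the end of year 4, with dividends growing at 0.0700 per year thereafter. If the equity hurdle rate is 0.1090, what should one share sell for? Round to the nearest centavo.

R$151.71

Deferred-dividend DDM. At t=3 the remaining stream is a growing perpetuity with first payment D_4 = 8.07.
V_3 = D_4/(r−g) = 8.07/(0.109−0.07) = 206.9231
P₀ = V_3/(1+r)^3 = 206.9231/(1+0.109)^3 = 151.7100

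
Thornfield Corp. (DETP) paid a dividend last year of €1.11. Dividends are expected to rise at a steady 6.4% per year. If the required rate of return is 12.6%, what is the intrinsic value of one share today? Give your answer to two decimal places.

Gordon growth model: P₀ = D₁/(r − g). D₁ = 1.11 × (1 + 0.064) = 1.1810.
P₀ = 1.1810 / (0.126 − 0.064) = 1.1810 / 0.062 = 19.0490

€19.05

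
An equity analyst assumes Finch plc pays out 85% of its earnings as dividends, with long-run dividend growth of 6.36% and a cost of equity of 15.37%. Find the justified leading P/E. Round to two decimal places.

9.43

Justified leading P/E = b/(r−g) = 0.85/(0.1537−0.0636) = 9.4340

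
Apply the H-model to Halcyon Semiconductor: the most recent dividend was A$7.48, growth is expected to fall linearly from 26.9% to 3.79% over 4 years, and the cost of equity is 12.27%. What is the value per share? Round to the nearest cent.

H-model: P₀ = D₀[(1+g_L) + H(g_S−g_L)]/(r−g_L), with H = 4/2 = 2.
P₀ = 7.48 × [(1+0.0379) + 2×(0.269−0.0379)] / (0.1227−0.0379)
   = 7.48 × 1.5001 / 0.0848 = 132.3201

A$132.32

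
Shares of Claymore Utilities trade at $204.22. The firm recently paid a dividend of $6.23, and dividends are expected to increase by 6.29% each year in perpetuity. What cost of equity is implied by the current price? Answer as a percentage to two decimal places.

Rearranging the constant-growth DDM: r = D₁/P₀ + g.
D₁ = 6.23 × (1 + 0.0629) = 6.6219.
r = 6.6219 / 204.22 + 0.0629 = 0.03243 + 0.0629 = 0.09533

9.53%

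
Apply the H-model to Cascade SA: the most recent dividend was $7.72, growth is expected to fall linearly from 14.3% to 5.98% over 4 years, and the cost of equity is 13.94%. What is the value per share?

H-model: P₀ = D₀[(1+g_L) + H(g_S−g_L)]/(r−g_L), with H = 4/2 = 2.
P₀ = 7.72 × [(1+0.0598) + 2×(0.143−0.0598)] / (0.1394−0.0598)
   = 7.72 × 1.2262 / 0.0796 = 118.9229

$118.92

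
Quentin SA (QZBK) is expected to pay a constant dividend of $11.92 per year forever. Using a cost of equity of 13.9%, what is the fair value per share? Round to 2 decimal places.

Zero-growth DDM (perpetuity): P₀ = D/r = 11.92 / 0.139 = 85.7554

$85.76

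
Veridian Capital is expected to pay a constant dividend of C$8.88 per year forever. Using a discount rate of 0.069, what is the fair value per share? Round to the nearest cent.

Zero-growth DDM (perpetuity): P₀ = D/r = 8.88 / 0.069 = 128.6957

C$128.70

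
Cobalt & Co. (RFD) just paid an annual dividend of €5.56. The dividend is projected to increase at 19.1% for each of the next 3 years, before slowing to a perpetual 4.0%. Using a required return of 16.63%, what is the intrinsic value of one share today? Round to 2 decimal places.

€66.15

Two-stage DDM. Project D₁…D_3 at 0.191, terminal growth 0.04, discount at r = 0.1663.
D_1 = 6.6220
D_2 = 7.8868
D_3 = 9.3931
Terminal value at t=3: TV = D_4/(r−g) = 9.7688/(0.1663−0.04) = 77.3464
P₀ = 6.6220/(1+0.1663)^1 + 7.8868/(1+0.1663)^2 + 9.3931/(1+0.1663)^3 + 77.3464/(1+0.1663)^3 = 66.1504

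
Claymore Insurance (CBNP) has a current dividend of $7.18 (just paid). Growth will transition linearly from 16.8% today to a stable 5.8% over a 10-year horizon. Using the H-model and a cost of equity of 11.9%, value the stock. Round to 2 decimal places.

H-model: P₀ = D₀[(1+g_L) + H(g_S−g_L)]/(r−g_L), with H = 10/2 = 5.
P₀ = 7.18 × [(1+0.058) + 5×(0.168−0.058)] / (0.119−0.058)
   = 7.18 × 1.6080 / 0.061 = 189.2695

$189.27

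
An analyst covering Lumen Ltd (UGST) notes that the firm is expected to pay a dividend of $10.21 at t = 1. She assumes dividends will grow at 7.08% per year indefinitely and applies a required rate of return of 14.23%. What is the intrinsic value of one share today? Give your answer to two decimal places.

Gordon growth model: P₀ = D₁/(r − g), with D₁ = 10.21 given directly.
P₀ = 10.2100 / (0.1423 − 0.0708) = 10.2100 / 0.0715 = 142.7972

$142.80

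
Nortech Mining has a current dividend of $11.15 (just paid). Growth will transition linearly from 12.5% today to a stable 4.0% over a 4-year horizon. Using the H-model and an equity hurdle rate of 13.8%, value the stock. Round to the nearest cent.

$137.67

H-model: P₀ = D₀[(1+g_L) + H(g_S−g_L)]/(r−g_L), with H = 4/2 = 2.
P₀ = 11.15 × [(1+0.04) + 2×(0.125−0.04)] / (0.138−0.04)
   = 11.15 × 1.2100 / 0.098 = 137.6684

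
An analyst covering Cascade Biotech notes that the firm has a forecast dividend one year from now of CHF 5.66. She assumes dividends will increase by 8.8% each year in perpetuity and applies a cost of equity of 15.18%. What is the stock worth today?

CHF 88.71

Gordon growth model: P₀ = D₁/(r − g), with D₁ = 5.66 given directly.
P₀ = 5.6600 / (0.1518 − 0.088) = 5.6600 / 0.0638 = 88.7147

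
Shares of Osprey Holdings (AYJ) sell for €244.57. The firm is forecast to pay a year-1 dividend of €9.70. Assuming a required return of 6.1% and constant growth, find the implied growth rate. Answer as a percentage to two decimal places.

2.13%

From P₀ = D₁/(r − g), the implied growth is g = r − D₁/P₀.
g = 0.061 − 9.70/244.57 = 0.061 − 0.03966 = 0.02134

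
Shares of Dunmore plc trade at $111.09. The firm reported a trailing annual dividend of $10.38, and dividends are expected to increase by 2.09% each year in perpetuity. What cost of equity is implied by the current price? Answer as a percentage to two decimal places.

Rearranging the constant-growth DDM: r = D₁/P₀ + g.
D₁ = 10.38 × (1 + 0.0209) = 10.5969.
r = 10.5969 / 111.09 + 0.0209 = 0.09539 + 0.0209 = 0.11629

11.63%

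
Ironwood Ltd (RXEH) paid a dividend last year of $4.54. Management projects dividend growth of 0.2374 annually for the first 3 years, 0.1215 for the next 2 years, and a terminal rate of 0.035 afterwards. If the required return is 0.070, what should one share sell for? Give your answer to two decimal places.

$261.52

Three-stage DDM. Project D₁…D_5; terminal Gordon value at t=5 with g = 0.035; discount at r = 0.07.
D_1 = 5.6178
D_2 = 6.9515
D_3 = 8.6017
D_4 = 9.6468
D_5 = 10.8189
TV_5 = 11.1976/(0.07−0.035) = 319.9315
P₀ = Σ Dₜ/(1+r)ᵗ + TV_5/(1+r)^5 = 261.5236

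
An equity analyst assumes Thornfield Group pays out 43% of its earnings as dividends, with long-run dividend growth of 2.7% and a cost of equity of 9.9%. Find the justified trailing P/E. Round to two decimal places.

Justified trailing P/E = b(1+g)/(r−g) = 0.43×(1+0.027)/(0.099−0.027) = 6.1335

6.13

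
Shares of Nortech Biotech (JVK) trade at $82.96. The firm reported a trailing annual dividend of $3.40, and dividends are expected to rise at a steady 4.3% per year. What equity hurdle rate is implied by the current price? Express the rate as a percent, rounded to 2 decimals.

Rearranging the constant-growth DDM: r = D₁/P₀ + g.
D₁ = 3.40 × (1 + 0.043) = 3.5462.
r = 3.5462 / 82.96 + 0.043 = 0.04275 + 0.043 = 0.08575

8.57%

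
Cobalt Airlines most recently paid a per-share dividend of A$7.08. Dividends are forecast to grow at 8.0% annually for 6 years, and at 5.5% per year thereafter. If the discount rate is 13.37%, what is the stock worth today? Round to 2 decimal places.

A$106.90

Two-stage DDM. Project D₁…D_6 at 0.08, terminal growth 0.055, discount at r = 0.1337.
D_1 = 7.6464
D_2 = 8.2581
D_3 = 8.9188
D_4 = 9.6323
D_5 = 10.4028
D_6 = 11.2351
Terminal value at t=6: TV = D_7/(r−g) = 11.8530/(0.1337−0.055) = 150.6099
P₀ = 7.6464/(1+0.1337)^1 + 8.2581/(1+0.1337)^2 + 8.9188/(1+0.1337)^3 + 9.6323/(1+0.1337)^4 + 10.4028/(1+0.1337)^5 + 11.2351/(1+0.1337)^6 + 150.6099/(1+0.1337)^6 = 106.9035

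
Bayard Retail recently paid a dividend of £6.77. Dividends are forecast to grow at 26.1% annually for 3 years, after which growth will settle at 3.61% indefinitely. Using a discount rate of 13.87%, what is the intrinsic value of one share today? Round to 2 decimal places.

Two-stage DDM. Project D₁…D_3 at 0.261, terminal growth 0.0361, discount at r = 0.1387.
D_1 = 8.5370
D_2 = 10.7651
D_3 = 13.5748
Terminal value at t=3: TV = D_4/(r−g) = 14.0649/(0.1387−0.0361) = 137.0845
P₀ = 8.5370/(1+0.1387)^1 + 10.7651/(1+0.1387)^2 + 13.5748/(1+0.1387)^3 + 137.0845/(1+0.1387)^3 = 117.8389

£117.84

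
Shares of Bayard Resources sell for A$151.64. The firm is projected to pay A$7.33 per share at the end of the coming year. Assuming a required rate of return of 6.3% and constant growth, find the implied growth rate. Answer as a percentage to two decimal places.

From P₀ = D₁/(r − g), the implied growth is g = r − D₁/P₀.
g = 0.063 − 7.33/151.64 = 0.063 − 0.04834 = 0.01466

1.47%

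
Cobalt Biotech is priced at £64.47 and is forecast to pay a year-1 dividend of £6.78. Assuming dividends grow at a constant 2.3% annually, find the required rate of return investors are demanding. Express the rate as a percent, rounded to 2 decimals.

Rearranging the constant-growth DDM: r = D₁/P₀ + g.
r = 6.7800 / 64.47 + 0.023 = 0.10517 + 0.023 = 0.12817

12.82%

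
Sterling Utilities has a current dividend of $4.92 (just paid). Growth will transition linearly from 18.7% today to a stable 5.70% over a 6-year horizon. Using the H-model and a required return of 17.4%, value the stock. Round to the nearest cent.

H-model: P₀ = D₀[(1+g_L) + H(g_S−g_L)]/(r−g_L), with H = 6/2 = 3.
P₀ = 4.92 × [(1+0.057) + 3×(0.187−0.057)] / (0.174−0.057)
   = 4.92 × 1.4470 / 0.117 = 60.8482

$60.85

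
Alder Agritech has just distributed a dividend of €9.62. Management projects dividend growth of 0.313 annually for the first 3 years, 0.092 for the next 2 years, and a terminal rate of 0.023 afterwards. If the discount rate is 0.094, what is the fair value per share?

€313.96

Three-stage DDM. Project D₁…D_5; terminal Gordon value at t=5 with g = 0.023; discount at r = 0.094.
D_1 = 12.6311
D_2 = 16.5846
D_3 = 21.7756
D_4 = 23.7789
D_5 = 25.9666
TV_5 = 26.5638/(0.094−0.023) = 374.1380
P₀ = Σ Dₜ/(1+r)ᵗ + TV_5/(1+r)^5 = 313.9555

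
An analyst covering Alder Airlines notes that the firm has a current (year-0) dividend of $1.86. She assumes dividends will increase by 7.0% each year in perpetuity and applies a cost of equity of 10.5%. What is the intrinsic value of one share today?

$56.86

Gordon growth model: P₀ = D₁/(r − g). D₁ = 1.86 × (1 + 0.07) = 1.9902.
P₀ = 1.9902 / (0.105 − 0.07) = 1.9902 / 0.035 = 56.8629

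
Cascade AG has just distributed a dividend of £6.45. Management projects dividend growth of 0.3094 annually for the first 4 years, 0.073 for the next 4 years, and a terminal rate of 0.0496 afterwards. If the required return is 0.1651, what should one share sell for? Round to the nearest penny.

Three-stage DDM. Project D₁…D_8; terminal Gordon value at t=8 with g = 0.0496; discount at r = 0.1651.
D_1 = 8.4456
D_2 = 11.0587
D_3 = 14.4803
D_4 = 18.9605
D_5 = 20.3446
D_6 = 21.8297
D_7 = 23.4233
D_8 = 25.1332
TV_8 = 26.3798/(0.1651−0.0496) = 228.3967
P₀ = Σ Dₜ/(1+r)ᵗ + TV_8/(1+r)^8 = 135.7472

£135.75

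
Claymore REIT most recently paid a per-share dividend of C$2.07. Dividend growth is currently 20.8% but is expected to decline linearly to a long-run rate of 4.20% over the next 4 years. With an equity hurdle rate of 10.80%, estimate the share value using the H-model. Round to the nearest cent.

H-model: P₀ = D₀[(1+g_L) + H(g_S−g_L)]/(r−g_L), with H = 4/2 = 2.
P₀ = 2.07 × [(1+0.042) + 2×(0.208−0.042)] / (0.108−0.042)
   = 2.07 × 1.3740 / 0.066 = 43.0936

C$43.09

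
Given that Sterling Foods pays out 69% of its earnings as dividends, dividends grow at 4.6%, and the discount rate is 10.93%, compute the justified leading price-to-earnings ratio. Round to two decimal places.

10.90

Justified leading P/E = b/(r−g) = 0.69/(0.1093−0.046) = 10.9005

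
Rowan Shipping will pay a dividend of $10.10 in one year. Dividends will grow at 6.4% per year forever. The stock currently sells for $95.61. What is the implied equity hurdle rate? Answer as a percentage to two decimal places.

16.96%

Rearranging the constant-growth DDM: r = D₁/P₀ + g.
r = 10.1000 / 95.61 + 0.064 = 0.10564 + 0.064 = 0.16964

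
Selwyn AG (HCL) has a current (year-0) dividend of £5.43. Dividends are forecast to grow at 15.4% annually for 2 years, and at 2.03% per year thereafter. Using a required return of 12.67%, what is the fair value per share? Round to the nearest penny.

Two-stage DDM. Project D₁…D_2 at 0.154, terminal growth 0.0203, discount at r = 0.1267.
D_1 = 6.2662
D_2 = 7.2312
Terminal value at t=2: TV = D_3/(r−g) = 7.3780/(0.1267−0.0203) = 69.3422
P₀ = 6.2662/(1+0.1267)^1 + 7.2312/(1+0.1267)^2 + 69.3422/(1+0.1267)^2 = 65.8816

£65.88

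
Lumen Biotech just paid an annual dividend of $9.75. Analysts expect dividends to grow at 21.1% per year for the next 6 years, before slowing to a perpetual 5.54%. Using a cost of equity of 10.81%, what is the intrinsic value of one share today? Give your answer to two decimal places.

Two-stage DDM. Project D₁…D_6 at 0.211, terminal growth 0.0554, discount at r = 0.1081.
D_1 = 11.8073
D_2 = 14.2986
D_3 = 17.3156
D_4 = 20.9692
D_5 = 25.3937
D_6 = 30.7517
Terminal value at t=6: TV = D_7/(r−g) = 32.4554/(0.1081−0.0554) = 615.8514
P₀ = 11.8073/(1+0.1081)^1 + 14.2986/(1+0.1081)^2 + 17.3156/(1+0.1081)^3 + 20.9692/(1+0.1081)^4 + 25.3937/(1+0.1081)^5 + 30.7517/(1+0.1081)^6 + 615.8514/(1+0.1081)^6 = 413.4063

$413.41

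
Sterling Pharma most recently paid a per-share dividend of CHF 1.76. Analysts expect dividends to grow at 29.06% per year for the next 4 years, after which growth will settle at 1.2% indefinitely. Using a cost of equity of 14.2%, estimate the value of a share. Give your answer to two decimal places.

CHF 32.00

Two-stage DDM. Project D₁…D_4 at 0.2906, terminal growth 0.012, discount at r = 0.142.
D_1 = 2.2715
D_2 = 2.9315
D_3 = 3.7834
D_4 = 4.8829
Terminal value at t=4: TV = D_5/(r−g) = 4.9415/(0.142−0.012) = 38.0116
P₀ = 2.2715/(1+0.142)^1 + 2.9315/(1+0.142)^2 + 3.7834/(1+0.142)^3 + 4.8829/(1+0.142)^4 + 38.0116/(1+0.142)^4 = 31.9967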